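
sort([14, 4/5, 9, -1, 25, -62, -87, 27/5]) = [-87, -62, -1, 4/5, 27/5, 9, 14, 25]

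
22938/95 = 241 + 43/95 ≈ 241.45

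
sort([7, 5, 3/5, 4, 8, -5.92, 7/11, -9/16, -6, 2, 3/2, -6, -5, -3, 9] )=[-6, -6, -5.92, -5, -3, -9/16, 3/5, 7/11, 3/2, 2, 4, 5, 7, 8, 9] 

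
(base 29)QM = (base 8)1410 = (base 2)1100001000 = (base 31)P1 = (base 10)776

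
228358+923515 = 1151873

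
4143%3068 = 1075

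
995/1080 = 199/216 ≈ 0.921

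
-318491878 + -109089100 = -427580978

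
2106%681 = 63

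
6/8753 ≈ 0.000685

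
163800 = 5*32760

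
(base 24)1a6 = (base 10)822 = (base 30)rc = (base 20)212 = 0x336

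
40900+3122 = 44022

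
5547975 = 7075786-1527811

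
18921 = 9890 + 9031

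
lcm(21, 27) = 189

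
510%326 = 184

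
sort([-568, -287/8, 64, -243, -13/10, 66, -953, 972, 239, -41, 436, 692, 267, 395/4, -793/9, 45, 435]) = [-953, -568, -243, -793/9, -41, -287/8, -13/10, 45, 64, 66, 395/4, 239, 267, 435, 436, 692, 972]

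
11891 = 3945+7946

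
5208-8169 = -2961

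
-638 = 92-730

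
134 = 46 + 88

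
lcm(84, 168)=168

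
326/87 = 3 + 65/87 ≈ 3.75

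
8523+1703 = 10226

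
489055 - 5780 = 483275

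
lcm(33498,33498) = 33498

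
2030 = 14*145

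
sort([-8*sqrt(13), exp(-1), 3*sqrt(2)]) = [-8*sqrt(13), exp(-1), 3*sqrt(2)]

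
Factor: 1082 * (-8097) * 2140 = -1 * 2^3 * 3^1 * 5^1 * 107^1 * 541^1 * 2699^1 = -18748441560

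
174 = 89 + 85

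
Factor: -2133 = -1 * 3^3 * 79^1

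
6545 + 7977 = 14522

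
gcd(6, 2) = 2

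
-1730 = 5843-7573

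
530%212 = 106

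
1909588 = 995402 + 914186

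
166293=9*18477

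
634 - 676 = -42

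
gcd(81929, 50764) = 1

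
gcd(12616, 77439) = 83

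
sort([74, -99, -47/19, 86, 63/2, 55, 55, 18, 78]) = [-99, -47/19, 18, 63/2, 55, 55, 74, 78, 86]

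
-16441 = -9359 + -7082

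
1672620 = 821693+850927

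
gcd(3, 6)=3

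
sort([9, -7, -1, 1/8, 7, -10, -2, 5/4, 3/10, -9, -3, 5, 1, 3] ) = [-10, -9, -7, -3, -2, -1, 1/8, 3/10, 1, 5/4, 3, 5, 7, 9] 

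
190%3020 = 190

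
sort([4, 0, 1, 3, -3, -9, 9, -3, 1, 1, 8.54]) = [-9, -3, -3, 0, 1, 1, 1, 3, 4, 8.54, 9]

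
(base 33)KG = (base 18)21A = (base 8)1244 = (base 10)676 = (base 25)121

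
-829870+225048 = -604822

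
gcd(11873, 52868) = 1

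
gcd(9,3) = 3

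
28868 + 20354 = 49222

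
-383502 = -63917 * 6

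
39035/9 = 4337 + 2/9 ≈ 4337.22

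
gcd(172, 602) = 86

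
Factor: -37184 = -1*2^6*7^1*83^1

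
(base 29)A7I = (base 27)BMI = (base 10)8631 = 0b10000110110111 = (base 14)3207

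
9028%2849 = 481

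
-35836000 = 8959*(-4000)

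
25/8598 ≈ 0.00291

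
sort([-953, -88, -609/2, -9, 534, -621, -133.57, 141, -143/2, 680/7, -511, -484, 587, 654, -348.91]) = [-953, -621, -511, -484, -348.91, -609/2, -133.57, -88, -143/2, -9, 680/7, 141, 534, 587, 654]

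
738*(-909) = -670842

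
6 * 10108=60648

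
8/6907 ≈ 0.00116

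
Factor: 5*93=3^1*5^1*31^1=465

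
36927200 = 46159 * 800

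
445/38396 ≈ 0.0116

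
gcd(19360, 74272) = 352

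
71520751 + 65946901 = 137467652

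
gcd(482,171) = 1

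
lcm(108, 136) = 3672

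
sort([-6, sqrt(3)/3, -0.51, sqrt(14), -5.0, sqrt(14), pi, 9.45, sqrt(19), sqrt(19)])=[-6, -5.0, -0.51, sqrt(3)/3, pi, sqrt(14), sqrt(14), sqrt(19), sqrt(19), 9.45]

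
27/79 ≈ 0.342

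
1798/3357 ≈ 0.536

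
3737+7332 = 11069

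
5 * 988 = 4940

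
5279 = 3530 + 1749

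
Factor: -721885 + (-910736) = -1 * 3^1 * 373^1 * 1459^1 = -1632621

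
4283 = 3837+446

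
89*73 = 6497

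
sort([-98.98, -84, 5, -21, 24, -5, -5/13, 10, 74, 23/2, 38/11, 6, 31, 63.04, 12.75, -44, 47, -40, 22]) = [-98.98, -84, -44, -40, -21, -5, -5/13, 38/11, 5, 6, 10, 23/2, 12.75, 22, 24, 31, 47, 63.04, 74]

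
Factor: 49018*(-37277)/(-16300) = 2^(-1)*5^(-2)*163^(-1)*24509^1*37277^1 = 913621993/8150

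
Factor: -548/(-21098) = 2^1*7^(-1)*11^(-1) = 2/77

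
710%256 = 198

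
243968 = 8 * 30496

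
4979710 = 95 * 52418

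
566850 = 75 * 7558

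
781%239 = 64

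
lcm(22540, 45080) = 45080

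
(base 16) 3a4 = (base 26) 19m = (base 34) re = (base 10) 932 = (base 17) 33e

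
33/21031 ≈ 0.00157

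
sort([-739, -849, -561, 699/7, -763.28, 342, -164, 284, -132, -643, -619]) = [-849, -763.28, -739, -643, -619, -561, -164, -132, 699/7, 284, 342]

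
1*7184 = 7184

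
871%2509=871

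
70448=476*148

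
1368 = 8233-6865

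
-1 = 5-6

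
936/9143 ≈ 0.102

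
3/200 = 0.015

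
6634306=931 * 7126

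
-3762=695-4457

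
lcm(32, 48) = 96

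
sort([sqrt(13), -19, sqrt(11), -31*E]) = [-31*E, -19, sqrt(11), sqrt(13)]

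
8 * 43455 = 347640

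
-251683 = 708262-959945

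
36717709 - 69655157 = -32937448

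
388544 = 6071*64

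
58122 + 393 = 58515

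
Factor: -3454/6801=-1*2^1*3^(-1)*11^1*157^1*2267^(-1)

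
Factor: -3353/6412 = -1*2^(-2)*229^(-1)*479^1 = -479/916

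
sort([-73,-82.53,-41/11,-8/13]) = [-82.53,-73,-41/11,-8/13]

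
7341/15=2447/5=489.40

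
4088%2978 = 1110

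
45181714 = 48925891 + -3744177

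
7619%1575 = 1319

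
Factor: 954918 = 2^1 * 3^2 * 53051^1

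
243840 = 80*3048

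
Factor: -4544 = -1 * 2^6 * 71^1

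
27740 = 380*73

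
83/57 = 1 + 26/57 ≈ 1.46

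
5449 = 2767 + 2682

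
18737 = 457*41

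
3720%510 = 150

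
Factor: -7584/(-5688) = 2^2 * 3^(-1) = 4/3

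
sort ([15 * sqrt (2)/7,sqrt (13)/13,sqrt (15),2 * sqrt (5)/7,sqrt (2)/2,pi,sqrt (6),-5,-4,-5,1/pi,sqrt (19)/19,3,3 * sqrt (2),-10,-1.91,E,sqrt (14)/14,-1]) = [-10,-5,-5,-4,-1.91,-1,sqrt (19)/19,sqrt (14)/14,sqrt (13)/13,1/pi,2 * sqrt (5)/7,sqrt (2)/2,sqrt (6),E,3,15 * sqrt (2)/7,pi,sqrt (15),3 * sqrt (2)]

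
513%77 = 51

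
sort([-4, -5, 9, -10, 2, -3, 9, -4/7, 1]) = [-10, -5, -4, -3, -4/7, 1, 2, 9, 9]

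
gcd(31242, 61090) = 82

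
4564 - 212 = 4352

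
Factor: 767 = 13^1 * 59^1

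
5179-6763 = -1584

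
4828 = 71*68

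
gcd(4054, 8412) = 2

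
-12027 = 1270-13297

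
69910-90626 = -20716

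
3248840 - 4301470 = -1052630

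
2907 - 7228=-4321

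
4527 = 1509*3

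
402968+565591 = 968559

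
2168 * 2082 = 4513776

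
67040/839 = 79+759/839 ≈ 79.90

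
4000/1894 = 2+106/947≈2.11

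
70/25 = 2 + 4/5 = 2.80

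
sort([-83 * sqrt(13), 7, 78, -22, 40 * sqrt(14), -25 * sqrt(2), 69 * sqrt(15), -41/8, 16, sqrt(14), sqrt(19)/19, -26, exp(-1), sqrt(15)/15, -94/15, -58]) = [-83 * sqrt(13), -58, -25 * sqrt(2), -26, -22, -94/15, -41/8, sqrt(19)/19, sqrt(15)/15, exp(-1), sqrt(14), 7, 16, 78, 40 * sqrt(14), 69 * sqrt(15)]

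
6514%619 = 324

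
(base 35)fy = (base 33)gv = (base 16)22f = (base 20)17j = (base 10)559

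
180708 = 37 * 4884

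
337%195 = 142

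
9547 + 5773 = 15320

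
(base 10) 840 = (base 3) 1011010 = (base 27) 143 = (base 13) 4c8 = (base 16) 348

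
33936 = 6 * 5656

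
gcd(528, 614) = 2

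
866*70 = 60620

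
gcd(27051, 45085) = 9017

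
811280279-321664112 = 489616167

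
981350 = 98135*10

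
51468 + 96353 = 147821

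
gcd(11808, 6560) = 1312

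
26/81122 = 13/40561 ≈ 0.000321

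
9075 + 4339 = 13414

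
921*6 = 5526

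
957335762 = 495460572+461875190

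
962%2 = 0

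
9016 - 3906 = 5110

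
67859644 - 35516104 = 32343540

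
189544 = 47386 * 4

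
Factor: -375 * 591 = -1 * 3^2 * 5^3 * 197^1 = -221625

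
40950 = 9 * 4550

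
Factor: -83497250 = -1 * 2^1 * 5^3 * 333989^1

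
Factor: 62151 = 3^1*20717^1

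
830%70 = 60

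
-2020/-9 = 224+4/9 ≈ 224.44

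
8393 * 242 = 2031106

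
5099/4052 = 1 + 1047/4052 ≈ 1.26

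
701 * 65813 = 46134913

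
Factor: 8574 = 2^1*3^1*1429^1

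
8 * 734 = 5872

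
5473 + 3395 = 8868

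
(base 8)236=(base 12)112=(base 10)158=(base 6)422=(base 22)74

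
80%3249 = 80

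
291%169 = 122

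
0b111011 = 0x3b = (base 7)113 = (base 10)59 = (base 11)54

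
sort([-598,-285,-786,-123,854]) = [-786,-598,-285,-123,854]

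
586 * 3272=1917392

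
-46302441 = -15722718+-30579723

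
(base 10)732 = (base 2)1011011100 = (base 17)291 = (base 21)1di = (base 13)444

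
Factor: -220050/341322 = -1 * 3^2 * 5^2 * 349^(-1) = -225/349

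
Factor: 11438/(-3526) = -1*7^1*19^1*41^(-1) = -133/41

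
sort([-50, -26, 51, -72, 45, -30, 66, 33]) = [-72, -50, -30, -26, 33, 45, 51, 66]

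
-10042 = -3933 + -6109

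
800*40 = 32000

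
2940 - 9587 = -6647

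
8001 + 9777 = 17778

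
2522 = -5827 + 8349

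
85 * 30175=2564875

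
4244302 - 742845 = 3501457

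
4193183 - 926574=3266609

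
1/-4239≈-0.000236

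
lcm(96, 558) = 8928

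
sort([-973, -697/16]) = [-973, -697/16]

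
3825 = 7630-3805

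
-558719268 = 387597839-946317107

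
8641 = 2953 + 5688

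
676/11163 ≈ 0.0606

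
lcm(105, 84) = 420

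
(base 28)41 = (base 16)71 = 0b1110001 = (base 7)221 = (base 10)113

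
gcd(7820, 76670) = 170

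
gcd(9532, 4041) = 1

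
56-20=36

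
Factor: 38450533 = 11^2 * 317773^1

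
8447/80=105 + 47/80 ≈ 105.59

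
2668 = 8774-6106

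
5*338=1690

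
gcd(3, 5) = 1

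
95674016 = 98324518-2650502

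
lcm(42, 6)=42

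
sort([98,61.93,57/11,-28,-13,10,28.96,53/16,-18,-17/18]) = [-28,-18,-13,-17/18,53/16,57/11,10,28.96,61.93,98]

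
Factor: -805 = -1 * 5^1 * 7^1 * 23^1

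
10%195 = 10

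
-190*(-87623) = 16648370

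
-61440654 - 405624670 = -467065324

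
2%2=0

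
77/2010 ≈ 0.0383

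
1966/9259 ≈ 0.212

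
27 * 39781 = 1074087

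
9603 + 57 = 9660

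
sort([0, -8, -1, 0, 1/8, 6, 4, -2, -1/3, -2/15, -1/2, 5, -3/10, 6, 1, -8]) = [-8, -8, -2, -1, -1/2, -1/3, -3/10, -2/15, 0, 0, 1/8, 1, 4, 5, 6, 6]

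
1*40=40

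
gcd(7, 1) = 1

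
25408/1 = 25408 = 25408.00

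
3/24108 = 1/8036 ≈ 0.000124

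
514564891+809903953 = 1324468844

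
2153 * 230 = 495190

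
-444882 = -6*74147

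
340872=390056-49184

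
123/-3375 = -41/1125 ≈ -0.0364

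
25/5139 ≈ 0.00486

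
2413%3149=2413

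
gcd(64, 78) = 2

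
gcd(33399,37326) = 3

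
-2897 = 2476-5373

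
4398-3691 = 707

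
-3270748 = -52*62899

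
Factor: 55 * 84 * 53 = 2^2 * 3^1 * 5^1 * 7^1 * 11^1 * 53^1 = 244860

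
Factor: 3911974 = 2^1 * 11^1 * 41^1 * 4337^1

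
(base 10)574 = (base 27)l7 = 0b1000111110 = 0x23e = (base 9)707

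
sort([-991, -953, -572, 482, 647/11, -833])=[-991, -953, -833, -572, 647/11, 482]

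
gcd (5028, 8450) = 2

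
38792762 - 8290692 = 30502070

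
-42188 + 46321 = 4133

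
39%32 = 7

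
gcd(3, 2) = 1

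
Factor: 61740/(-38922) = -1*2^1*3^1*5^1*7^3*13^(-1)*499^(-1) = -10290/6487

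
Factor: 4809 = 3^1 * 7^1 * 229^1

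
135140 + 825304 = 960444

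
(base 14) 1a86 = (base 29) 5l8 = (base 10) 4822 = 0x12d6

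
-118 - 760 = -878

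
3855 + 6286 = 10141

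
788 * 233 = 183604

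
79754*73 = 5822042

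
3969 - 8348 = -4379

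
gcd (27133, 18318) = 43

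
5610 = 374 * 15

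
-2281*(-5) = 11405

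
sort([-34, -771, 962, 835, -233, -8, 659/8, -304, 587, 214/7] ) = [-771, -304, -233, -34, -8, 214/7, 659/8, 587, 835, 962] 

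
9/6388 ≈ 0.00141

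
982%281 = 139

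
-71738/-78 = 35869/39 ≈ 919.72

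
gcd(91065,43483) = 1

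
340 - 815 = -475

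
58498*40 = 2339920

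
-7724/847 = -9-101/847≈-9.12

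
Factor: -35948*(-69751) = 2^2*11^2*17^1*19^1*43^1*373^1 = 2507408948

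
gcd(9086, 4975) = 1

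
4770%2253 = 264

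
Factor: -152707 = -1*79^1*1933^1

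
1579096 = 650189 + 928907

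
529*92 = 48668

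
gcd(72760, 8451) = 1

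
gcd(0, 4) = 4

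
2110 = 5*422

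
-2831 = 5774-8605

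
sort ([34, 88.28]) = [34, 88.28]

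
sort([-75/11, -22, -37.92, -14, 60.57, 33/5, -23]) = [-37.92, -23, -22, -14, -75/11, 33/5, 60.57]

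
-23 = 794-817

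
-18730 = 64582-83312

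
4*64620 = 258480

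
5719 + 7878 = 13597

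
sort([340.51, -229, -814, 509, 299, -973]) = [-973, -814, -229, 299, 340.51, 509]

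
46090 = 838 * 55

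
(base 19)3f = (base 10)72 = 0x48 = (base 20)3c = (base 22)36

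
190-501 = -311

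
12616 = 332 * 38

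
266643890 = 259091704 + 7552186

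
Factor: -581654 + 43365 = -1 * 19^1 * 41^1 * 691^1 = -538289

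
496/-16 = -31 = -31.00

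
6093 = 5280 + 813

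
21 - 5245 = -5224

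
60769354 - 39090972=21678382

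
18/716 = 9/358 ≈ 0.0251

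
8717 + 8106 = 16823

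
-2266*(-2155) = 4883230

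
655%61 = 45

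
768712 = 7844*98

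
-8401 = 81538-89939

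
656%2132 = 656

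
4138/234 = 17 + 80/117 ≈ 17.68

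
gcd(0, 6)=6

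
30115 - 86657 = -56542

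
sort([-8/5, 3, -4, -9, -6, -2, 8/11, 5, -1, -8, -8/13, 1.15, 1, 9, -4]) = [-9, -8, -6, -4, -4, -2, -8/5, -1, -8/13, 8/11, 1, 1.15, 3, 5, 9]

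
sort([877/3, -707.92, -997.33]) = [-997.33, -707.92, 877/3]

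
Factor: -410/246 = -1*3^(-1)*5^1 = -5/3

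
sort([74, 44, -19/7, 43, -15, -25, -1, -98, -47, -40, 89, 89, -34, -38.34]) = [-98, -47, -40, -38.34, -34, -25, -15, -19/7, -1, 43, 44, 74, 89, 89]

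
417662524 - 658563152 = -240900628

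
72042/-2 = -36021 = -36021.00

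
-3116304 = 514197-3630501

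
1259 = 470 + 789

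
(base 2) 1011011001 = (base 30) o9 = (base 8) 1331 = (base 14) 3a1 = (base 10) 729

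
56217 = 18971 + 37246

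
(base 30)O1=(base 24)161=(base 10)721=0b1011010001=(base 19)1II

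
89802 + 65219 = 155021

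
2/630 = 1/315 ≈ 0.00317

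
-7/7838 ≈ -0.000893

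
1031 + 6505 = 7536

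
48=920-872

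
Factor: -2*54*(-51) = 2^2*3^4*17^1 = 5508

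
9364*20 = 187280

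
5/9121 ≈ 0.000548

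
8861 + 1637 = 10498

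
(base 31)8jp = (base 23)ffm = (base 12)497a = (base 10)8302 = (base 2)10000001101110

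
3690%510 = 120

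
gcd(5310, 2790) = 90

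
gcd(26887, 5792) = 1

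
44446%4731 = 1867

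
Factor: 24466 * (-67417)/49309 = -1 * 2^1 * 7^1 * 941^1 * 3793^(-1) * 9631^1 = -126878794/3793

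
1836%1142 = 694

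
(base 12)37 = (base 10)43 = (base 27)1g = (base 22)1l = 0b101011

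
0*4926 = 0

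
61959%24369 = 13221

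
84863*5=424315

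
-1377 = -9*153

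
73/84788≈0.000861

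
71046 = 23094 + 47952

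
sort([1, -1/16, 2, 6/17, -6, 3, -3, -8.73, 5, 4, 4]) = [-8.73, -6, -3, -1/16, 6/17, 1, 2, 3, 4, 4, 5]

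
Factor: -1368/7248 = -1*2^(-1)*3^1*19^1*151^(-1) = -57/302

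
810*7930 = 6423300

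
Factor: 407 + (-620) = -1 * 3^1 * 71^1 = -213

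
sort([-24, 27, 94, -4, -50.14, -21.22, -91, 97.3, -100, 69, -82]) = [-100, -91, -82, -50.14, -24, -21.22, -4, 27, 69, 94, 97.3]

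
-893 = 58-951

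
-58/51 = -1 - 7/51≈-1.14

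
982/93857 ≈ 0.0105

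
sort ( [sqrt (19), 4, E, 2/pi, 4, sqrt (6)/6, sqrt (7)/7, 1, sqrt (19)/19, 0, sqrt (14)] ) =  [0, sqrt (19)/19, sqrt (7)/7, sqrt (6)/6, 2/pi, 1, E, sqrt (14), 4, 4, sqrt (19)] 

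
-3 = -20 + 17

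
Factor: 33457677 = 3^1*11^1*29^1*34961^1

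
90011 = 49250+40761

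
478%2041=478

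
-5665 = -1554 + -4111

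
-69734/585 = -119-119/585 ≈ -119.20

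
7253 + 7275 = 14528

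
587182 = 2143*274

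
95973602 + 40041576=136015178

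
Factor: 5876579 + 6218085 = 2^3*569^1*2657^1 = 12094664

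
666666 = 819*814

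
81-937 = -856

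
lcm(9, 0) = 0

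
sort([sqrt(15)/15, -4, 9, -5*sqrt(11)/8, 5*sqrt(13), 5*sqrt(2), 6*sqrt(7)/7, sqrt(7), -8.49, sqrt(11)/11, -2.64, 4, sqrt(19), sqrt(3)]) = [-8.49, -4, -2.64, -5*sqrt(11)/8, sqrt(15)/15, sqrt(11)/11, sqrt(3), 6*sqrt(7)/7, sqrt(7), 4, sqrt(19), 5*sqrt(2), 9, 5*sqrt(13)]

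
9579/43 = 222 + 33/43 ≈ 222.77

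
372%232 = 140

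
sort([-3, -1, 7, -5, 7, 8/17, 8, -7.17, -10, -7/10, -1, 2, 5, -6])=[-10, -7.17, -6, -5, -3, -1, -1, -7/10, 8/17, 2, 5, 7, 7, 8]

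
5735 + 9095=14830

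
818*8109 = 6633162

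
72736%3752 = 1448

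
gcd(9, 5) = 1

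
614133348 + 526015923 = 1140149271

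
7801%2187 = 1240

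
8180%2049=2033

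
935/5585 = 187/1117 ≈ 0.167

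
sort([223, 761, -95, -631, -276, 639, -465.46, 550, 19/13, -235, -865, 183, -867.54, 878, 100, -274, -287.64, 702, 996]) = [-867.54, -865, -631, -465.46, -287.64, -276, -274, -235, -95, 19/13, 100, 183, 223, 550, 639, 702, 761, 878, 996]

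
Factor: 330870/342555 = 2^1 * 269^1 * 557^(-1) = 538/557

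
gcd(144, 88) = 8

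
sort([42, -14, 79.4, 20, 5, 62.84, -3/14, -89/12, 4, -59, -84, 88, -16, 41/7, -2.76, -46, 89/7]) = [-84, -59, -46, -16, -14, -89/12, -2.76, -3/14, 4, 5, 41/7, 89/7, 20, 42, 62.84, 79.4, 88]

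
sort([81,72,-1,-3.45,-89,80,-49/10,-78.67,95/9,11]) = [-89,-78.67,-49/10,-3.45,-1,95/9,11,72,80,81]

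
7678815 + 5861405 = 13540220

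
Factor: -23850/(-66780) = 2^(-1)*5^1*7^(-1) = 5/14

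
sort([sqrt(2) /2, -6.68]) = [-6.68, sqrt(2) /2]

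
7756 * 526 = 4079656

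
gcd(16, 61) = 1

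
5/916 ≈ 0.00546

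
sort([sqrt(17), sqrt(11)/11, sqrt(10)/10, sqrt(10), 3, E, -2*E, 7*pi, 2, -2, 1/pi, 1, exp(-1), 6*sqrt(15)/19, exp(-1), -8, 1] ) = [-8, -2*E, -2, sqrt(11)/11, sqrt(10)/10, 1/pi, exp(-1), exp(-1), 1, 1, 6*sqrt(15)/19, 2, E, 3, sqrt(10), sqrt(17), 7*pi] 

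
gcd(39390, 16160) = 1010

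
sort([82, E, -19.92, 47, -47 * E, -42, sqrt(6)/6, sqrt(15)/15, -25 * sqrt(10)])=[-47 * E, -25 * sqrt(10), -42, -19.92, sqrt(15)/15, sqrt(6)/6, E, 47, 82]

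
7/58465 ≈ 0.000120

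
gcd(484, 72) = 4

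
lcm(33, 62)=2046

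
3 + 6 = 9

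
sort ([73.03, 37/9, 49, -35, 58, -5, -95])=[-95, -35, -5, 37/9, 49, 58, 73.03]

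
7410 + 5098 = 12508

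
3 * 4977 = 14931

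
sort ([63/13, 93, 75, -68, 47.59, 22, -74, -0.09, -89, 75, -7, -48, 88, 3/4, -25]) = [-89, -74, -68, -48, -25, -7, -0.09, 3/4, 63/13, 22, 47.59, 75, 75, 88, 93]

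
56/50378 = 28/25189 ≈ 0.00111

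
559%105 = 34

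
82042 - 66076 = 15966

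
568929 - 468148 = 100781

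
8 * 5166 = 41328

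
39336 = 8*4917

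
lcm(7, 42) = 42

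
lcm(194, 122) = 11834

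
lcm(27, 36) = 108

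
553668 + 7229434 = 7783102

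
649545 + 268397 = 917942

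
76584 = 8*9573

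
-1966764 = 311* (-6324)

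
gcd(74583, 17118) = 9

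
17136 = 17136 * 1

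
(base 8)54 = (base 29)1f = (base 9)48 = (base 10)44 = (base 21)22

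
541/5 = 108 + 1/5 = 108.20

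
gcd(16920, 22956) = 12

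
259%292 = 259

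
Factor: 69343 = 17^1 * 4079^1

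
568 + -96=472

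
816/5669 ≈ 0.144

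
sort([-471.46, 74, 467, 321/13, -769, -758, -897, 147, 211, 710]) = [-897, -769, -758, -471.46, 321/13, 74, 147, 211, 467, 710]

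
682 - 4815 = -4133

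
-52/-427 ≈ 0.122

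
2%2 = 0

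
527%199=129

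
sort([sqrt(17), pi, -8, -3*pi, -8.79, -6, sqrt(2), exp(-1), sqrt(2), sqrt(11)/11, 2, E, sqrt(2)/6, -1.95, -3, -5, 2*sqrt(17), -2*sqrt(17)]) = [-3*pi, -8.79, -2*sqrt(17), -8, -6, -5, -3, -1.95, sqrt(2)/6, sqrt(11)/11, exp(-1), sqrt(2), sqrt(2), 2, E, pi, sqrt(17), 2*sqrt(17)]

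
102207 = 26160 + 76047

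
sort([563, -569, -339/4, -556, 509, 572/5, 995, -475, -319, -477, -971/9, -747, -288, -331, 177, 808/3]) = [-747, -569, -556, -477, -475, -331, -319, -288, -971/9, -339/4, 572/5, 177, 808/3, 509, 563, 995]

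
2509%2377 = 132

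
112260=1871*60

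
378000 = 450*840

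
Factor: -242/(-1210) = 5^(-1) = 1/5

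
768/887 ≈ 0.866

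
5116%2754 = 2362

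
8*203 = 1624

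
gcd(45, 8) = 1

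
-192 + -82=-274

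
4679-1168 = 3511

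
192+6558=6750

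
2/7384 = 1/3692 ≈ 0.000271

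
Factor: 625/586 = 2^(-1)*5^4*293^(-1) 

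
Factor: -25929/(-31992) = 2^(-3) * 3^1 * 31^(-1) * 67^1 = 201/248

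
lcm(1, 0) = 0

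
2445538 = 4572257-2126719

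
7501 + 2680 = 10181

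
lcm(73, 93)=6789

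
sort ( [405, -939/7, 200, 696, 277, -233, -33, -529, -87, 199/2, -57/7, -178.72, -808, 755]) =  [-808, -529, -233, -178.72, -939/7, -87, -33, -57/7, 199/2, 200, 277, 405, 696, 755]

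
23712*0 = 0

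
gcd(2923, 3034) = 37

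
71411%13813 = 2346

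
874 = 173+701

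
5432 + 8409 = 13841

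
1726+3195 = 4921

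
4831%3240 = 1591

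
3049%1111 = 827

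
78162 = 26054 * 3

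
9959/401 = 24 + 335/401 ≈ 24.84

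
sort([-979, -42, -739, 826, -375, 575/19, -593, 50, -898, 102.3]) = [-979, -898, -739, -593, -375, -42, 575/19, 50, 102.3, 826]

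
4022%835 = 682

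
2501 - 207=2294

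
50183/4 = 12545 + 3/4 = 12545.75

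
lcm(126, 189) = 378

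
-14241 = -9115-5126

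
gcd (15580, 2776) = 4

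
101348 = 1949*52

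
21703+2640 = 24343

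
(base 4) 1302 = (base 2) 1110010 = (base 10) 114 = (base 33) 3f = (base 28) 42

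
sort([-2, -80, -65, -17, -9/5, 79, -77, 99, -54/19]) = [-80, -77, -65, -17, -54/19, -2, -9/5, 79, 99]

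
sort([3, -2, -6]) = [-6, -2, 3]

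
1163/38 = 30 + 23/38 ≈ 30.61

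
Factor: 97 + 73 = 2^1 * 5^1 * 17^1 = 170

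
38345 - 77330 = -38985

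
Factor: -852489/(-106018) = 2^(-1) * 3^2 * 61^(-1) * 109^1 = 981/122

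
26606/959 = 27 + 713/959≈27.74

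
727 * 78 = 56706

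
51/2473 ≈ 0.0206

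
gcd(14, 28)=14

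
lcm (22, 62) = 682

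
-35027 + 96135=61108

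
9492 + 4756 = 14248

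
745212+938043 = 1683255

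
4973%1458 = 599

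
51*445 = 22695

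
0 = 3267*0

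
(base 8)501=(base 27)bo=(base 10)321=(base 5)2241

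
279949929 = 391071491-111121562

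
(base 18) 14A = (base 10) 406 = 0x196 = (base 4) 12112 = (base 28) EE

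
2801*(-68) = -190468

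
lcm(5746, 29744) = 505648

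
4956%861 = 651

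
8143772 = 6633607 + 1510165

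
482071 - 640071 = -158000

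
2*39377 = 78754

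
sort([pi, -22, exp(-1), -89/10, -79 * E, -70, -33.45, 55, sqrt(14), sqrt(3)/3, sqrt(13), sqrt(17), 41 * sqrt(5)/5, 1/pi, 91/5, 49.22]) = [-79 * E, -70, -33.45, -22, -89/10, 1/pi, exp(-1), sqrt(3)/3, pi, sqrt(13), sqrt(14), sqrt(17), 91/5, 41 * sqrt(5)/5, 49.22, 55]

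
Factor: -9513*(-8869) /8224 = 2^(-5)*3^2*7^3*151^1*181^1*257^(-1) = 84370797/8224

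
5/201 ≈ 0.0249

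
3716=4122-406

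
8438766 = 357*23638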